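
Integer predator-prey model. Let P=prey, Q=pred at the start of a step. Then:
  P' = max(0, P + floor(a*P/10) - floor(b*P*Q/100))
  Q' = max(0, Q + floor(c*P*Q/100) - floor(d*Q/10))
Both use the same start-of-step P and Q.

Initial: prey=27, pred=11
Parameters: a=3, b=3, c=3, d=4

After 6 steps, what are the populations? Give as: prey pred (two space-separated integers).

Step 1: prey: 27+8-8=27; pred: 11+8-4=15
Step 2: prey: 27+8-12=23; pred: 15+12-6=21
Step 3: prey: 23+6-14=15; pred: 21+14-8=27
Step 4: prey: 15+4-12=7; pred: 27+12-10=29
Step 5: prey: 7+2-6=3; pred: 29+6-11=24
Step 6: prey: 3+0-2=1; pred: 24+2-9=17

Answer: 1 17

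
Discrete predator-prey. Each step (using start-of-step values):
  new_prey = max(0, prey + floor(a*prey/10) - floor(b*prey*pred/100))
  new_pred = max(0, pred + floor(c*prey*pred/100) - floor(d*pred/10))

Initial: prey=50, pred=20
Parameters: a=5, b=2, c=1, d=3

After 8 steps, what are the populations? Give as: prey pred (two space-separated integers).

Answer: 7 28

Derivation:
Step 1: prey: 50+25-20=55; pred: 20+10-6=24
Step 2: prey: 55+27-26=56; pred: 24+13-7=30
Step 3: prey: 56+28-33=51; pred: 30+16-9=37
Step 4: prey: 51+25-37=39; pred: 37+18-11=44
Step 5: prey: 39+19-34=24; pred: 44+17-13=48
Step 6: prey: 24+12-23=13; pred: 48+11-14=45
Step 7: prey: 13+6-11=8; pred: 45+5-13=37
Step 8: prey: 8+4-5=7; pred: 37+2-11=28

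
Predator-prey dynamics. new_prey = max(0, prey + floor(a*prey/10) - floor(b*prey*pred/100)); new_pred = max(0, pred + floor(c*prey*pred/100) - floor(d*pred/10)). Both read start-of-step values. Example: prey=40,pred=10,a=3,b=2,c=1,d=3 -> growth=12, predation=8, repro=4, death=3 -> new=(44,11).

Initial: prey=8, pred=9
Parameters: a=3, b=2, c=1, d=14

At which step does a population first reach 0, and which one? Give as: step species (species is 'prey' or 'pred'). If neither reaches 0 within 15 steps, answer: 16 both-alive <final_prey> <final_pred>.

Step 1: prey: 8+2-1=9; pred: 9+0-12=0
First extinction: pred at step 1

Answer: 1 pred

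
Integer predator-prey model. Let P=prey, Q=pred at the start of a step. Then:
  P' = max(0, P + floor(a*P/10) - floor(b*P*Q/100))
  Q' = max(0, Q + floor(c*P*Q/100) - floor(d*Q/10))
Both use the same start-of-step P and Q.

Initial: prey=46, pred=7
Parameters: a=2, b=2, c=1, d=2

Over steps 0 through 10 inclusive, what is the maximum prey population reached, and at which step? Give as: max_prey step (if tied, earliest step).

Answer: 50 2

Derivation:
Step 1: prey: 46+9-6=49; pred: 7+3-1=9
Step 2: prey: 49+9-8=50; pred: 9+4-1=12
Step 3: prey: 50+10-12=48; pred: 12+6-2=16
Step 4: prey: 48+9-15=42; pred: 16+7-3=20
Step 5: prey: 42+8-16=34; pred: 20+8-4=24
Step 6: prey: 34+6-16=24; pred: 24+8-4=28
Step 7: prey: 24+4-13=15; pred: 28+6-5=29
Step 8: prey: 15+3-8=10; pred: 29+4-5=28
Step 9: prey: 10+2-5=7; pred: 28+2-5=25
Step 10: prey: 7+1-3=5; pred: 25+1-5=21
Max prey = 50 at step 2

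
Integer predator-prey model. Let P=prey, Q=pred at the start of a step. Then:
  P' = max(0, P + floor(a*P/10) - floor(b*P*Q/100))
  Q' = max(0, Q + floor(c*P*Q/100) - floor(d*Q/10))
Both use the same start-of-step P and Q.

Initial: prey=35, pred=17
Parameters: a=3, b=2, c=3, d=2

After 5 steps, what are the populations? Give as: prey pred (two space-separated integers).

Step 1: prey: 35+10-11=34; pred: 17+17-3=31
Step 2: prey: 34+10-21=23; pred: 31+31-6=56
Step 3: prey: 23+6-25=4; pred: 56+38-11=83
Step 4: prey: 4+1-6=0; pred: 83+9-16=76
Step 5: prey: 0+0-0=0; pred: 76+0-15=61

Answer: 0 61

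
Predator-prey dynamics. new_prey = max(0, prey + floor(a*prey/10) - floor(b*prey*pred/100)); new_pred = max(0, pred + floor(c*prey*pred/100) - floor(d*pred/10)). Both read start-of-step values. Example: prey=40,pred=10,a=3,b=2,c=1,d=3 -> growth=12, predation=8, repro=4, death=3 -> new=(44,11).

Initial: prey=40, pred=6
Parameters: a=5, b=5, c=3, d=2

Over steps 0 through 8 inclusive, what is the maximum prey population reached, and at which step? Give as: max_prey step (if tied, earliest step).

Step 1: prey: 40+20-12=48; pred: 6+7-1=12
Step 2: prey: 48+24-28=44; pred: 12+17-2=27
Step 3: prey: 44+22-59=7; pred: 27+35-5=57
Step 4: prey: 7+3-19=0; pred: 57+11-11=57
Step 5: prey: 0+0-0=0; pred: 57+0-11=46
Step 6: prey: 0+0-0=0; pred: 46+0-9=37
Step 7: prey: 0+0-0=0; pred: 37+0-7=30
Step 8: prey: 0+0-0=0; pred: 30+0-6=24
Max prey = 48 at step 1

Answer: 48 1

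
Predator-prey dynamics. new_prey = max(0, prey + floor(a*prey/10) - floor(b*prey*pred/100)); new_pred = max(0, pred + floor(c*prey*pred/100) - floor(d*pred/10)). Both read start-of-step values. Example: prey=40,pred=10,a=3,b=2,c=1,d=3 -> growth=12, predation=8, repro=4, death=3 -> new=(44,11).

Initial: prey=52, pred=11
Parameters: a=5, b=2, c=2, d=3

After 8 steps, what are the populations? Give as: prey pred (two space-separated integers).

Step 1: prey: 52+26-11=67; pred: 11+11-3=19
Step 2: prey: 67+33-25=75; pred: 19+25-5=39
Step 3: prey: 75+37-58=54; pred: 39+58-11=86
Step 4: prey: 54+27-92=0; pred: 86+92-25=153
Step 5: prey: 0+0-0=0; pred: 153+0-45=108
Step 6: prey: 0+0-0=0; pred: 108+0-32=76
Step 7: prey: 0+0-0=0; pred: 76+0-22=54
Step 8: prey: 0+0-0=0; pred: 54+0-16=38

Answer: 0 38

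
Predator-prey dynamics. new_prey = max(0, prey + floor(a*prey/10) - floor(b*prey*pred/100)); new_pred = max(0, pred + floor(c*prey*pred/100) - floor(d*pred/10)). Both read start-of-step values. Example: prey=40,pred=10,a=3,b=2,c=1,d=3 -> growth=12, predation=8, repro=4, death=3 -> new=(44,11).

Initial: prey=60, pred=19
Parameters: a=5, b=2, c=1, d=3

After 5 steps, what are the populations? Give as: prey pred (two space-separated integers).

Answer: 9 60

Derivation:
Step 1: prey: 60+30-22=68; pred: 19+11-5=25
Step 2: prey: 68+34-34=68; pred: 25+17-7=35
Step 3: prey: 68+34-47=55; pred: 35+23-10=48
Step 4: prey: 55+27-52=30; pred: 48+26-14=60
Step 5: prey: 30+15-36=9; pred: 60+18-18=60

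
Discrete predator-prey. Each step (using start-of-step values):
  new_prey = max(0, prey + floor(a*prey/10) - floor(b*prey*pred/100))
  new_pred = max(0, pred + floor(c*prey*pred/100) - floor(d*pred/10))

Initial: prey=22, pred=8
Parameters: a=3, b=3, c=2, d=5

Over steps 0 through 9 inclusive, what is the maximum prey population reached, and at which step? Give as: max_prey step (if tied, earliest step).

Step 1: prey: 22+6-5=23; pred: 8+3-4=7
Step 2: prey: 23+6-4=25; pred: 7+3-3=7
Step 3: prey: 25+7-5=27; pred: 7+3-3=7
Step 4: prey: 27+8-5=30; pred: 7+3-3=7
Step 5: prey: 30+9-6=33; pred: 7+4-3=8
Step 6: prey: 33+9-7=35; pred: 8+5-4=9
Step 7: prey: 35+10-9=36; pred: 9+6-4=11
Step 8: prey: 36+10-11=35; pred: 11+7-5=13
Step 9: prey: 35+10-13=32; pred: 13+9-6=16
Max prey = 36 at step 7

Answer: 36 7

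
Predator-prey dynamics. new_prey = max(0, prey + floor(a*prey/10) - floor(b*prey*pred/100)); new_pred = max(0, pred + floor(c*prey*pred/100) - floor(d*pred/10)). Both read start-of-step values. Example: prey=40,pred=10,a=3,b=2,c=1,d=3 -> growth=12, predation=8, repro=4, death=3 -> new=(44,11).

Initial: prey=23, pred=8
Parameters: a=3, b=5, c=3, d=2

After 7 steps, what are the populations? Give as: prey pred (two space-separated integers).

Step 1: prey: 23+6-9=20; pred: 8+5-1=12
Step 2: prey: 20+6-12=14; pred: 12+7-2=17
Step 3: prey: 14+4-11=7; pred: 17+7-3=21
Step 4: prey: 7+2-7=2; pred: 21+4-4=21
Step 5: prey: 2+0-2=0; pred: 21+1-4=18
Step 6: prey: 0+0-0=0; pred: 18+0-3=15
Step 7: prey: 0+0-0=0; pred: 15+0-3=12

Answer: 0 12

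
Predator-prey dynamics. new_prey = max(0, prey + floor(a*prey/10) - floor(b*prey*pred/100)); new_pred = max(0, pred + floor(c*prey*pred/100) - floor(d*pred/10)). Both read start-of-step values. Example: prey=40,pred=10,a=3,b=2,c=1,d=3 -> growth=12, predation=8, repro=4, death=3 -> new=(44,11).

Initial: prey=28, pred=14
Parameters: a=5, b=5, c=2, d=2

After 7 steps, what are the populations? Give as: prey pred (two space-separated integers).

Answer: 0 13

Derivation:
Step 1: prey: 28+14-19=23; pred: 14+7-2=19
Step 2: prey: 23+11-21=13; pred: 19+8-3=24
Step 3: prey: 13+6-15=4; pred: 24+6-4=26
Step 4: prey: 4+2-5=1; pred: 26+2-5=23
Step 5: prey: 1+0-1=0; pred: 23+0-4=19
Step 6: prey: 0+0-0=0; pred: 19+0-3=16
Step 7: prey: 0+0-0=0; pred: 16+0-3=13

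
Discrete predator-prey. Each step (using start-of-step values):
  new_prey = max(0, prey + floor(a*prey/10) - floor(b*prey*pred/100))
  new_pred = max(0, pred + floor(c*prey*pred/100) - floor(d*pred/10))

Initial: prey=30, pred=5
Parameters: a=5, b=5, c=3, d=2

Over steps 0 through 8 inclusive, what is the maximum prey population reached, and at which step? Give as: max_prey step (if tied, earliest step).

Step 1: prey: 30+15-7=38; pred: 5+4-1=8
Step 2: prey: 38+19-15=42; pred: 8+9-1=16
Step 3: prey: 42+21-33=30; pred: 16+20-3=33
Step 4: prey: 30+15-49=0; pred: 33+29-6=56
Step 5: prey: 0+0-0=0; pred: 56+0-11=45
Step 6: prey: 0+0-0=0; pred: 45+0-9=36
Step 7: prey: 0+0-0=0; pred: 36+0-7=29
Step 8: prey: 0+0-0=0; pred: 29+0-5=24
Max prey = 42 at step 2

Answer: 42 2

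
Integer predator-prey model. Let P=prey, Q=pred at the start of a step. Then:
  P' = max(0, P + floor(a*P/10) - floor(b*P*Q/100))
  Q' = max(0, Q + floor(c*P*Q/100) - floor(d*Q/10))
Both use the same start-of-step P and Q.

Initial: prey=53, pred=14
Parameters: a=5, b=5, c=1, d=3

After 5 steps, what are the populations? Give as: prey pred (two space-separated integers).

Step 1: prey: 53+26-37=42; pred: 14+7-4=17
Step 2: prey: 42+21-35=28; pred: 17+7-5=19
Step 3: prey: 28+14-26=16; pred: 19+5-5=19
Step 4: prey: 16+8-15=9; pred: 19+3-5=17
Step 5: prey: 9+4-7=6; pred: 17+1-5=13

Answer: 6 13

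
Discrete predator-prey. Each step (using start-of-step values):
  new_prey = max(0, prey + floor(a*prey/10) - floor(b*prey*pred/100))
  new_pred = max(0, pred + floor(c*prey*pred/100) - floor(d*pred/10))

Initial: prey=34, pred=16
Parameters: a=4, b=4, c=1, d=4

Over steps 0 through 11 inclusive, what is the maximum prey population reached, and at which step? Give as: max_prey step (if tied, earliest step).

Step 1: prey: 34+13-21=26; pred: 16+5-6=15
Step 2: prey: 26+10-15=21; pred: 15+3-6=12
Step 3: prey: 21+8-10=19; pred: 12+2-4=10
Step 4: prey: 19+7-7=19; pred: 10+1-4=7
Step 5: prey: 19+7-5=21; pred: 7+1-2=6
Step 6: prey: 21+8-5=24; pred: 6+1-2=5
Step 7: prey: 24+9-4=29; pred: 5+1-2=4
Step 8: prey: 29+11-4=36; pred: 4+1-1=4
Step 9: prey: 36+14-5=45; pred: 4+1-1=4
Step 10: prey: 45+18-7=56; pred: 4+1-1=4
Step 11: prey: 56+22-8=70; pred: 4+2-1=5
Max prey = 70 at step 11

Answer: 70 11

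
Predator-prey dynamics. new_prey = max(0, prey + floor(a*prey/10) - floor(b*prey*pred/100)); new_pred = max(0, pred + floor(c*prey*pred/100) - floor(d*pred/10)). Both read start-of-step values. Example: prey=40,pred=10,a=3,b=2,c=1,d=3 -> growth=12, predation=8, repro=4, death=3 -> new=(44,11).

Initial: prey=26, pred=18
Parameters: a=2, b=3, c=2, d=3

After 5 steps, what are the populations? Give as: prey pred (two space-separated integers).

Step 1: prey: 26+5-14=17; pred: 18+9-5=22
Step 2: prey: 17+3-11=9; pred: 22+7-6=23
Step 3: prey: 9+1-6=4; pred: 23+4-6=21
Step 4: prey: 4+0-2=2; pred: 21+1-6=16
Step 5: prey: 2+0-0=2; pred: 16+0-4=12

Answer: 2 12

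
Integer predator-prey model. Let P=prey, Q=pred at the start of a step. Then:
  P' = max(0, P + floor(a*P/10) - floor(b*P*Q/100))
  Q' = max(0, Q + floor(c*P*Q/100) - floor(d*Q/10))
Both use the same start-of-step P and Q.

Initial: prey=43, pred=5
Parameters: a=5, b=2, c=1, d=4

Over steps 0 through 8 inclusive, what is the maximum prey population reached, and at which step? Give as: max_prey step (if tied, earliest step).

Answer: 182 5

Derivation:
Step 1: prey: 43+21-4=60; pred: 5+2-2=5
Step 2: prey: 60+30-6=84; pred: 5+3-2=6
Step 3: prey: 84+42-10=116; pred: 6+5-2=9
Step 4: prey: 116+58-20=154; pred: 9+10-3=16
Step 5: prey: 154+77-49=182; pred: 16+24-6=34
Step 6: prey: 182+91-123=150; pred: 34+61-13=82
Step 7: prey: 150+75-246=0; pred: 82+123-32=173
Step 8: prey: 0+0-0=0; pred: 173+0-69=104
Max prey = 182 at step 5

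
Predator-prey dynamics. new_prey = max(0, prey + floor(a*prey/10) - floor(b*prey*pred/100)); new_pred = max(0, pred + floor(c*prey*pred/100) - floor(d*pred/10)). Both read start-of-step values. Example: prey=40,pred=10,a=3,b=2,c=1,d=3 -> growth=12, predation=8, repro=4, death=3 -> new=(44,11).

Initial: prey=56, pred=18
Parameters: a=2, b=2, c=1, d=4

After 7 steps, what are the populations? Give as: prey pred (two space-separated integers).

Answer: 15 9

Derivation:
Step 1: prey: 56+11-20=47; pred: 18+10-7=21
Step 2: prey: 47+9-19=37; pred: 21+9-8=22
Step 3: prey: 37+7-16=28; pred: 22+8-8=22
Step 4: prey: 28+5-12=21; pred: 22+6-8=20
Step 5: prey: 21+4-8=17; pred: 20+4-8=16
Step 6: prey: 17+3-5=15; pred: 16+2-6=12
Step 7: prey: 15+3-3=15; pred: 12+1-4=9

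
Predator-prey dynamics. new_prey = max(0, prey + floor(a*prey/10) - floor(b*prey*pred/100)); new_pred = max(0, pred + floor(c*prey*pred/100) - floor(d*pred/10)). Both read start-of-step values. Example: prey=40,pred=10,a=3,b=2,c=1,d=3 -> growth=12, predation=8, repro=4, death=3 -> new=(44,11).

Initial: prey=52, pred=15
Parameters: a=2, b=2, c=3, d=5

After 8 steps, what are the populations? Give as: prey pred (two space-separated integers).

Answer: 0 3

Derivation:
Step 1: prey: 52+10-15=47; pred: 15+23-7=31
Step 2: prey: 47+9-29=27; pred: 31+43-15=59
Step 3: prey: 27+5-31=1; pred: 59+47-29=77
Step 4: prey: 1+0-1=0; pred: 77+2-38=41
Step 5: prey: 0+0-0=0; pred: 41+0-20=21
Step 6: prey: 0+0-0=0; pred: 21+0-10=11
Step 7: prey: 0+0-0=0; pred: 11+0-5=6
Step 8: prey: 0+0-0=0; pred: 6+0-3=3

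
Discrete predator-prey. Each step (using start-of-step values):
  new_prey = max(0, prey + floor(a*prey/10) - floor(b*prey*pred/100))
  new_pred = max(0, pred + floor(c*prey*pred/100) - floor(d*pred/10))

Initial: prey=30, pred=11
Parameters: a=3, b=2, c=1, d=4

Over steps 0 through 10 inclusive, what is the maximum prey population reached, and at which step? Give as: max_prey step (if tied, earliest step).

Step 1: prey: 30+9-6=33; pred: 11+3-4=10
Step 2: prey: 33+9-6=36; pred: 10+3-4=9
Step 3: prey: 36+10-6=40; pred: 9+3-3=9
Step 4: prey: 40+12-7=45; pred: 9+3-3=9
Step 5: prey: 45+13-8=50; pred: 9+4-3=10
Step 6: prey: 50+15-10=55; pred: 10+5-4=11
Step 7: prey: 55+16-12=59; pred: 11+6-4=13
Step 8: prey: 59+17-15=61; pred: 13+7-5=15
Step 9: prey: 61+18-18=61; pred: 15+9-6=18
Step 10: prey: 61+18-21=58; pred: 18+10-7=21
Max prey = 61 at step 8

Answer: 61 8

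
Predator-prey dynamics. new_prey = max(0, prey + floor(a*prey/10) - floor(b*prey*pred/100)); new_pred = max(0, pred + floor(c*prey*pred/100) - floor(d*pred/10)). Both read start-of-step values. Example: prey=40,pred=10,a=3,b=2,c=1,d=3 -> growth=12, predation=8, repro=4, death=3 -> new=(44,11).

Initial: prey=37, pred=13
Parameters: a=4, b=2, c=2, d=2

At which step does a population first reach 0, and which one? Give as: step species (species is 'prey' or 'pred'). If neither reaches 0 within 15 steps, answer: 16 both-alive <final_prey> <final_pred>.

Step 1: prey: 37+14-9=42; pred: 13+9-2=20
Step 2: prey: 42+16-16=42; pred: 20+16-4=32
Step 3: prey: 42+16-26=32; pred: 32+26-6=52
Step 4: prey: 32+12-33=11; pred: 52+33-10=75
Step 5: prey: 11+4-16=0; pred: 75+16-15=76
First extinction: prey at step 5

Answer: 5 prey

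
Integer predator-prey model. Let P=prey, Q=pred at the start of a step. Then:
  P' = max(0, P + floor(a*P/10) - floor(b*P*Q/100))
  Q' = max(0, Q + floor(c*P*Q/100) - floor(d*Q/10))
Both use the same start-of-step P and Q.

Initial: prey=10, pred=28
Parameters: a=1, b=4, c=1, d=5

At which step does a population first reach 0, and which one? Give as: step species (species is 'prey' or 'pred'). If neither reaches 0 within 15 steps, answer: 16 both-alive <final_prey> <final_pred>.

Step 1: prey: 10+1-11=0; pred: 28+2-14=16
First extinction: prey at step 1

Answer: 1 prey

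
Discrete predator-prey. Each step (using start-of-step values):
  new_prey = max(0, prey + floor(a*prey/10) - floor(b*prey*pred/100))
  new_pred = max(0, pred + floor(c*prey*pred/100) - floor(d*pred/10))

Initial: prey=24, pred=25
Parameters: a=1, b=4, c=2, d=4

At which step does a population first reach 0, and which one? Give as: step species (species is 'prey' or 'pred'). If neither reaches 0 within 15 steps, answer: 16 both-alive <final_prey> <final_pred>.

Step 1: prey: 24+2-24=2; pred: 25+12-10=27
Step 2: prey: 2+0-2=0; pred: 27+1-10=18
First extinction: prey at step 2

Answer: 2 prey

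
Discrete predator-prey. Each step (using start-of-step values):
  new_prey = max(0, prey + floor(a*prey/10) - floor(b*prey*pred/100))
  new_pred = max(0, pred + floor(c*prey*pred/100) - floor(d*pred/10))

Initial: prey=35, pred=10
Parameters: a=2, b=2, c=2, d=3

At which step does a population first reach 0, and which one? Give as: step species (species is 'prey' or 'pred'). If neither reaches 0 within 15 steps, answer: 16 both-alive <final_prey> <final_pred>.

Step 1: prey: 35+7-7=35; pred: 10+7-3=14
Step 2: prey: 35+7-9=33; pred: 14+9-4=19
Step 3: prey: 33+6-12=27; pred: 19+12-5=26
Step 4: prey: 27+5-14=18; pred: 26+14-7=33
Step 5: prey: 18+3-11=10; pred: 33+11-9=35
Step 6: prey: 10+2-7=5; pred: 35+7-10=32
Step 7: prey: 5+1-3=3; pred: 32+3-9=26
Step 8: prey: 3+0-1=2; pred: 26+1-7=20
Step 9: prey: 2+0-0=2; pred: 20+0-6=14
Step 10: prey: 2+0-0=2; pred: 14+0-4=10
Step 11: prey: 2+0-0=2; pred: 10+0-3=7
Step 12: prey: 2+0-0=2; pred: 7+0-2=5
Step 13: prey: 2+0-0=2; pred: 5+0-1=4
Step 14: prey: 2+0-0=2; pred: 4+0-1=3
Step 15: prey: 2+0-0=2; pred: 3+0-0=3
No extinction within 15 steps

Answer: 16 both-alive 2 3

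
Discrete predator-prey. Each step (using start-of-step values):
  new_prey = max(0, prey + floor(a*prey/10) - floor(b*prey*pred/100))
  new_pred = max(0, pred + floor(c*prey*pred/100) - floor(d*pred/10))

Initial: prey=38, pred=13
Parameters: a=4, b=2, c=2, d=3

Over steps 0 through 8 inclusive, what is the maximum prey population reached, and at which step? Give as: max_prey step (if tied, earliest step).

Answer: 45 2

Derivation:
Step 1: prey: 38+15-9=44; pred: 13+9-3=19
Step 2: prey: 44+17-16=45; pred: 19+16-5=30
Step 3: prey: 45+18-27=36; pred: 30+27-9=48
Step 4: prey: 36+14-34=16; pred: 48+34-14=68
Step 5: prey: 16+6-21=1; pred: 68+21-20=69
Step 6: prey: 1+0-1=0; pred: 69+1-20=50
Step 7: prey: 0+0-0=0; pred: 50+0-15=35
Step 8: prey: 0+0-0=0; pred: 35+0-10=25
Max prey = 45 at step 2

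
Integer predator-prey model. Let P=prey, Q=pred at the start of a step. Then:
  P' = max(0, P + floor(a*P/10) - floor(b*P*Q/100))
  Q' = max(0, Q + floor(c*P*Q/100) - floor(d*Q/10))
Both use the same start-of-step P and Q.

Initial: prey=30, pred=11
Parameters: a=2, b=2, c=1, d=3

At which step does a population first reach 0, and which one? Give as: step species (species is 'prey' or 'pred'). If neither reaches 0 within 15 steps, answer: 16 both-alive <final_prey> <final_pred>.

Answer: 16 both-alive 30 11

Derivation:
Step 1: prey: 30+6-6=30; pred: 11+3-3=11
Steps 2-15: state stable at prey=30, pred=11 (no change)
No extinction within 15 steps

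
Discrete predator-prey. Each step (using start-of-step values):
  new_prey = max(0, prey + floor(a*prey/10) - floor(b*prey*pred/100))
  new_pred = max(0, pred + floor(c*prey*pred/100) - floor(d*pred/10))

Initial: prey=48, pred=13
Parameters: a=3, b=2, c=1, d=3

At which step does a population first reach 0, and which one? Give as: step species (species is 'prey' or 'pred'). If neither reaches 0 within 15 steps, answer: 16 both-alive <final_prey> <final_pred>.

Step 1: prey: 48+14-12=50; pred: 13+6-3=16
Step 2: prey: 50+15-16=49; pred: 16+8-4=20
Step 3: prey: 49+14-19=44; pred: 20+9-6=23
Step 4: prey: 44+13-20=37; pred: 23+10-6=27
Step 5: prey: 37+11-19=29; pred: 27+9-8=28
Step 6: prey: 29+8-16=21; pred: 28+8-8=28
Step 7: prey: 21+6-11=16; pred: 28+5-8=25
Step 8: prey: 16+4-8=12; pred: 25+4-7=22
Step 9: prey: 12+3-5=10; pred: 22+2-6=18
Step 10: prey: 10+3-3=10; pred: 18+1-5=14
Step 11: prey: 10+3-2=11; pred: 14+1-4=11
Step 12: prey: 11+3-2=12; pred: 11+1-3=9
Step 13: prey: 12+3-2=13; pred: 9+1-2=8
Step 14: prey: 13+3-2=14; pred: 8+1-2=7
Step 15: prey: 14+4-1=17; pred: 7+0-2=5
No extinction within 15 steps

Answer: 16 both-alive 17 5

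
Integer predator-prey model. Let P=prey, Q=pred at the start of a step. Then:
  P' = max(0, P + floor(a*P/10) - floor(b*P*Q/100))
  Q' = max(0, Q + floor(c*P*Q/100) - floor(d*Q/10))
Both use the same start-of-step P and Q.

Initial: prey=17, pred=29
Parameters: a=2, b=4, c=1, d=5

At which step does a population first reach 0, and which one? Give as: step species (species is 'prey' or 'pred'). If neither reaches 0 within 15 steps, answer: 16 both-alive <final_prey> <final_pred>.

Step 1: prey: 17+3-19=1; pred: 29+4-14=19
Step 2: prey: 1+0-0=1; pred: 19+0-9=10
Step 3: prey: 1+0-0=1; pred: 10+0-5=5
Step 4: prey: 1+0-0=1; pred: 5+0-2=3
Step 5: prey: 1+0-0=1; pred: 3+0-1=2
Step 6: prey: 1+0-0=1; pred: 2+0-1=1
Step 7: prey: 1+0-0=1; pred: 1+0-0=1
Steps 8-15: state stable at prey=1, pred=1 (no change)
No extinction within 15 steps

Answer: 16 both-alive 1 1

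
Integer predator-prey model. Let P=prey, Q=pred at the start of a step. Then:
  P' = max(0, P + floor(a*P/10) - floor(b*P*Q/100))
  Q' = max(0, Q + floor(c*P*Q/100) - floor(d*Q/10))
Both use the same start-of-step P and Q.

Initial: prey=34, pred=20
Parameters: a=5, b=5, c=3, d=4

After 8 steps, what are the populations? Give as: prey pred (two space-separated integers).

Answer: 0 3

Derivation:
Step 1: prey: 34+17-34=17; pred: 20+20-8=32
Step 2: prey: 17+8-27=0; pred: 32+16-12=36
Step 3: prey: 0+0-0=0; pred: 36+0-14=22
Step 4: prey: 0+0-0=0; pred: 22+0-8=14
Step 5: prey: 0+0-0=0; pred: 14+0-5=9
Step 6: prey: 0+0-0=0; pred: 9+0-3=6
Step 7: prey: 0+0-0=0; pred: 6+0-2=4
Step 8: prey: 0+0-0=0; pred: 4+0-1=3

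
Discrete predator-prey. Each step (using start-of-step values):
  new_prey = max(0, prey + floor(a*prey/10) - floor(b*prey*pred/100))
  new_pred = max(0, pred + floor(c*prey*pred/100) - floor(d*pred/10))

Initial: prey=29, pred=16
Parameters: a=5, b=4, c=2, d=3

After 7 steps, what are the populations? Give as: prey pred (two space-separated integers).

Answer: 2 10

Derivation:
Step 1: prey: 29+14-18=25; pred: 16+9-4=21
Step 2: prey: 25+12-21=16; pred: 21+10-6=25
Step 3: prey: 16+8-16=8; pred: 25+8-7=26
Step 4: prey: 8+4-8=4; pred: 26+4-7=23
Step 5: prey: 4+2-3=3; pred: 23+1-6=18
Step 6: prey: 3+1-2=2; pred: 18+1-5=14
Step 7: prey: 2+1-1=2; pred: 14+0-4=10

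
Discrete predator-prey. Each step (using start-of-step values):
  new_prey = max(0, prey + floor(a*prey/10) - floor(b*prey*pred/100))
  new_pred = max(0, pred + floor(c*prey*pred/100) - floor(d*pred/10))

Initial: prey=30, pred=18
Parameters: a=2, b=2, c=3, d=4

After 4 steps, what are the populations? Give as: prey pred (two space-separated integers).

Step 1: prey: 30+6-10=26; pred: 18+16-7=27
Step 2: prey: 26+5-14=17; pred: 27+21-10=38
Step 3: prey: 17+3-12=8; pred: 38+19-15=42
Step 4: prey: 8+1-6=3; pred: 42+10-16=36

Answer: 3 36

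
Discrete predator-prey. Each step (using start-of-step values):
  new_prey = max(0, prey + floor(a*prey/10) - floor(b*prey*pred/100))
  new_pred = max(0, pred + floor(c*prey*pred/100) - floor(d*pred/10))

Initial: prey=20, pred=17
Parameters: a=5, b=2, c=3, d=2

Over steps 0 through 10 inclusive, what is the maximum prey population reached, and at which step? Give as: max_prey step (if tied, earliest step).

Step 1: prey: 20+10-6=24; pred: 17+10-3=24
Step 2: prey: 24+12-11=25; pred: 24+17-4=37
Step 3: prey: 25+12-18=19; pred: 37+27-7=57
Step 4: prey: 19+9-21=7; pred: 57+32-11=78
Step 5: prey: 7+3-10=0; pred: 78+16-15=79
Step 6: prey: 0+0-0=0; pred: 79+0-15=64
Step 7: prey: 0+0-0=0; pred: 64+0-12=52
Step 8: prey: 0+0-0=0; pred: 52+0-10=42
Step 9: prey: 0+0-0=0; pred: 42+0-8=34
Step 10: prey: 0+0-0=0; pred: 34+0-6=28
Max prey = 25 at step 2

Answer: 25 2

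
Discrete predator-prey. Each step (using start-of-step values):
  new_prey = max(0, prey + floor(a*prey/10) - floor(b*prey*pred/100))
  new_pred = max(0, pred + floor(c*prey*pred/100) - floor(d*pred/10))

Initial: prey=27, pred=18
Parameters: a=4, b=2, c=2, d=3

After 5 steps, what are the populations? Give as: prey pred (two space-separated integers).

Step 1: prey: 27+10-9=28; pred: 18+9-5=22
Step 2: prey: 28+11-12=27; pred: 22+12-6=28
Step 3: prey: 27+10-15=22; pred: 28+15-8=35
Step 4: prey: 22+8-15=15; pred: 35+15-10=40
Step 5: prey: 15+6-12=9; pred: 40+12-12=40

Answer: 9 40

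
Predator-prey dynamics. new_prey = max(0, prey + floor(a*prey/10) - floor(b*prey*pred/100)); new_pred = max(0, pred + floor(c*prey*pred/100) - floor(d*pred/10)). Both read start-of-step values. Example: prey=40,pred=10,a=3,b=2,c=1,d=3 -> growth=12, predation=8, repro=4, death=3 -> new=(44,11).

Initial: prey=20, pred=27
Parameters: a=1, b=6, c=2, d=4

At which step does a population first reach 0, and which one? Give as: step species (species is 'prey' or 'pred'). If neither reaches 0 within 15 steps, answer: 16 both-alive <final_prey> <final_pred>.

Step 1: prey: 20+2-32=0; pred: 27+10-10=27
First extinction: prey at step 1

Answer: 1 prey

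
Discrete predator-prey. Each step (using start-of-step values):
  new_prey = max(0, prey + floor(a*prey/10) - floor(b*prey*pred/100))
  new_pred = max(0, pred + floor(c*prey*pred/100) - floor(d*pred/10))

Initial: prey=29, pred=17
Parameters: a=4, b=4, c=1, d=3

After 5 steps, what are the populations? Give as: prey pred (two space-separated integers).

Step 1: prey: 29+11-19=21; pred: 17+4-5=16
Step 2: prey: 21+8-13=16; pred: 16+3-4=15
Step 3: prey: 16+6-9=13; pred: 15+2-4=13
Step 4: prey: 13+5-6=12; pred: 13+1-3=11
Step 5: prey: 12+4-5=11; pred: 11+1-3=9

Answer: 11 9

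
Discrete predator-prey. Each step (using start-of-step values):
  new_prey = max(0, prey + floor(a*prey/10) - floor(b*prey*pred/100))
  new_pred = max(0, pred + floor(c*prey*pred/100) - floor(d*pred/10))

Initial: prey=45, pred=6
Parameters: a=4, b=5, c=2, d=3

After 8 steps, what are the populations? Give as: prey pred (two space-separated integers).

Answer: 0 9

Derivation:
Step 1: prey: 45+18-13=50; pred: 6+5-1=10
Step 2: prey: 50+20-25=45; pred: 10+10-3=17
Step 3: prey: 45+18-38=25; pred: 17+15-5=27
Step 4: prey: 25+10-33=2; pred: 27+13-8=32
Step 5: prey: 2+0-3=0; pred: 32+1-9=24
Step 6: prey: 0+0-0=0; pred: 24+0-7=17
Step 7: prey: 0+0-0=0; pred: 17+0-5=12
Step 8: prey: 0+0-0=0; pred: 12+0-3=9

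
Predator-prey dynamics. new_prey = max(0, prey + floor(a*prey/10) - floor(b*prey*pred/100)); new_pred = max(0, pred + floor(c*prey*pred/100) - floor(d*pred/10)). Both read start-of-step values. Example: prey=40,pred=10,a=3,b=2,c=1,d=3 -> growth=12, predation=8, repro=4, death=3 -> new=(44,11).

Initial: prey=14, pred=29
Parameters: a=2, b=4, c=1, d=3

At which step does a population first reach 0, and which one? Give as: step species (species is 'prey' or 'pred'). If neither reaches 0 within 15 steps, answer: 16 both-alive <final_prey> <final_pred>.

Answer: 1 prey

Derivation:
Step 1: prey: 14+2-16=0; pred: 29+4-8=25
First extinction: prey at step 1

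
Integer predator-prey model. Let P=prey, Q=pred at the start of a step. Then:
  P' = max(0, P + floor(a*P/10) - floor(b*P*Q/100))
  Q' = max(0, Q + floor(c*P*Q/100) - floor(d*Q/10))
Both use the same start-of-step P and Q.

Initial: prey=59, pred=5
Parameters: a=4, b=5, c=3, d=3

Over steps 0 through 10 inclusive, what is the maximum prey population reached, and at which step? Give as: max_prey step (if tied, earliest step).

Answer: 68 1

Derivation:
Step 1: prey: 59+23-14=68; pred: 5+8-1=12
Step 2: prey: 68+27-40=55; pred: 12+24-3=33
Step 3: prey: 55+22-90=0; pred: 33+54-9=78
Step 4: prey: 0+0-0=0; pred: 78+0-23=55
Step 5: prey: 0+0-0=0; pred: 55+0-16=39
Step 6: prey: 0+0-0=0; pred: 39+0-11=28
Step 7: prey: 0+0-0=0; pred: 28+0-8=20
Step 8: prey: 0+0-0=0; pred: 20+0-6=14
Step 9: prey: 0+0-0=0; pred: 14+0-4=10
Step 10: prey: 0+0-0=0; pred: 10+0-3=7
Max prey = 68 at step 1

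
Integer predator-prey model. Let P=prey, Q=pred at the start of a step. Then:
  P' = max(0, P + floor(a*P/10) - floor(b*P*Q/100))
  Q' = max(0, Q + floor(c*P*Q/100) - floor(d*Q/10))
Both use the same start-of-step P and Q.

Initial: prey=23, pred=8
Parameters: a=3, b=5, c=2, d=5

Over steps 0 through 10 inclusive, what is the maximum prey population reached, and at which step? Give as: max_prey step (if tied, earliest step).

Answer: 44 10

Derivation:
Step 1: prey: 23+6-9=20; pred: 8+3-4=7
Step 2: prey: 20+6-7=19; pred: 7+2-3=6
Step 3: prey: 19+5-5=19; pred: 6+2-3=5
Step 4: prey: 19+5-4=20; pred: 5+1-2=4
Step 5: prey: 20+6-4=22; pred: 4+1-2=3
Step 6: prey: 22+6-3=25; pred: 3+1-1=3
Step 7: prey: 25+7-3=29; pred: 3+1-1=3
Step 8: prey: 29+8-4=33; pred: 3+1-1=3
Step 9: prey: 33+9-4=38; pred: 3+1-1=3
Step 10: prey: 38+11-5=44; pred: 3+2-1=4
Max prey = 44 at step 10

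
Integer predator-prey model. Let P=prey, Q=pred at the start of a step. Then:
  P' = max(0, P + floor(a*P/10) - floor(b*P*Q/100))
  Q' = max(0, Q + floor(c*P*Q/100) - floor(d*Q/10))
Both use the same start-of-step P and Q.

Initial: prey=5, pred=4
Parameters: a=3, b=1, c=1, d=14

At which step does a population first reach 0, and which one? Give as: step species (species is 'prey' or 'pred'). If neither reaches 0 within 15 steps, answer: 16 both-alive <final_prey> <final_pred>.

Answer: 1 pred

Derivation:
Step 1: prey: 5+1-0=6; pred: 4+0-5=0
First extinction: pred at step 1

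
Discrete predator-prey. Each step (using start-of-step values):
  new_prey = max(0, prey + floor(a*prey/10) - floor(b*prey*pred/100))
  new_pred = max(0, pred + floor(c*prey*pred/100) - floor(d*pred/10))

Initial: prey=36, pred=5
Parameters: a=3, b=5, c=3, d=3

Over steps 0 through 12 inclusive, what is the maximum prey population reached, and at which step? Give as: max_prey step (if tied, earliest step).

Step 1: prey: 36+10-9=37; pred: 5+5-1=9
Step 2: prey: 37+11-16=32; pred: 9+9-2=16
Step 3: prey: 32+9-25=16; pred: 16+15-4=27
Step 4: prey: 16+4-21=0; pred: 27+12-8=31
Step 5: prey: 0+0-0=0; pred: 31+0-9=22
Step 6: prey: 0+0-0=0; pred: 22+0-6=16
Step 7: prey: 0+0-0=0; pred: 16+0-4=12
Step 8: prey: 0+0-0=0; pred: 12+0-3=9
Step 9: prey: 0+0-0=0; pred: 9+0-2=7
Step 10: prey: 0+0-0=0; pred: 7+0-2=5
Step 11: prey: 0+0-0=0; pred: 5+0-1=4
Step 12: prey: 0+0-0=0; pred: 4+0-1=3
Max prey = 37 at step 1

Answer: 37 1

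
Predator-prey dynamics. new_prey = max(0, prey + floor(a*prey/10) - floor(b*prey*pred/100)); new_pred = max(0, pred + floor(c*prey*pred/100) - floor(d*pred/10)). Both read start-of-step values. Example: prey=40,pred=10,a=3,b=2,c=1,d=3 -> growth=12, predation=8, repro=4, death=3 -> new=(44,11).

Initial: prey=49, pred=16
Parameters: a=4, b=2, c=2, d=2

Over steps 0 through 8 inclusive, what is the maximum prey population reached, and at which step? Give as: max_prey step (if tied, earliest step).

Answer: 53 1

Derivation:
Step 1: prey: 49+19-15=53; pred: 16+15-3=28
Step 2: prey: 53+21-29=45; pred: 28+29-5=52
Step 3: prey: 45+18-46=17; pred: 52+46-10=88
Step 4: prey: 17+6-29=0; pred: 88+29-17=100
Step 5: prey: 0+0-0=0; pred: 100+0-20=80
Step 6: prey: 0+0-0=0; pred: 80+0-16=64
Step 7: prey: 0+0-0=0; pred: 64+0-12=52
Step 8: prey: 0+0-0=0; pred: 52+0-10=42
Max prey = 53 at step 1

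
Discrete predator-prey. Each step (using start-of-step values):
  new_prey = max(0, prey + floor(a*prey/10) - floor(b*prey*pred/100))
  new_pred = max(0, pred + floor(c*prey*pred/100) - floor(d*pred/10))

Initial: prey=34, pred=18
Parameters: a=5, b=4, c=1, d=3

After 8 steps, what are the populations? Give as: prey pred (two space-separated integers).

Answer: 18 7

Derivation:
Step 1: prey: 34+17-24=27; pred: 18+6-5=19
Step 2: prey: 27+13-20=20; pred: 19+5-5=19
Step 3: prey: 20+10-15=15; pred: 19+3-5=17
Step 4: prey: 15+7-10=12; pred: 17+2-5=14
Step 5: prey: 12+6-6=12; pred: 14+1-4=11
Step 6: prey: 12+6-5=13; pred: 11+1-3=9
Step 7: prey: 13+6-4=15; pred: 9+1-2=8
Step 8: prey: 15+7-4=18; pred: 8+1-2=7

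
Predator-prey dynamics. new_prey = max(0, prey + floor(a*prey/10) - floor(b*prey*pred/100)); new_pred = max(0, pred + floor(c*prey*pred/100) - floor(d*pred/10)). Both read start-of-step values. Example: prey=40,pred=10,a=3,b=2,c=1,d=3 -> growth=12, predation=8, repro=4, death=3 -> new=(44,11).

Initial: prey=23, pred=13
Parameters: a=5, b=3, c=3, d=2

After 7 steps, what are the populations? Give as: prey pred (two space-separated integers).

Step 1: prey: 23+11-8=26; pred: 13+8-2=19
Step 2: prey: 26+13-14=25; pred: 19+14-3=30
Step 3: prey: 25+12-22=15; pred: 30+22-6=46
Step 4: prey: 15+7-20=2; pred: 46+20-9=57
Step 5: prey: 2+1-3=0; pred: 57+3-11=49
Step 6: prey: 0+0-0=0; pred: 49+0-9=40
Step 7: prey: 0+0-0=0; pred: 40+0-8=32

Answer: 0 32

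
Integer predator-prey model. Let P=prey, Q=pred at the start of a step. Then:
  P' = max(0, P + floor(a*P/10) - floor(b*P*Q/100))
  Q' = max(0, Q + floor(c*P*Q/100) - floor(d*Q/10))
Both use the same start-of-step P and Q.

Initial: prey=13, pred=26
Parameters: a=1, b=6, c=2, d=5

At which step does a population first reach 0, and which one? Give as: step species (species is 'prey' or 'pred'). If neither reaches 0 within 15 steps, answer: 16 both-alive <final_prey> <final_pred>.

Answer: 1 prey

Derivation:
Step 1: prey: 13+1-20=0; pred: 26+6-13=19
First extinction: prey at step 1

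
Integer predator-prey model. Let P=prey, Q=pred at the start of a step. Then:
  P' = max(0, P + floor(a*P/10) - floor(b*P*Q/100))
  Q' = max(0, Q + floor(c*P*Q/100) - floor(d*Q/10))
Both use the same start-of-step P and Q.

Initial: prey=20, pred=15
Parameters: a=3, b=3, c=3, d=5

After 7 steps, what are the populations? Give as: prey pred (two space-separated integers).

Step 1: prey: 20+6-9=17; pred: 15+9-7=17
Step 2: prey: 17+5-8=14; pred: 17+8-8=17
Step 3: prey: 14+4-7=11; pred: 17+7-8=16
Step 4: prey: 11+3-5=9; pred: 16+5-8=13
Step 5: prey: 9+2-3=8; pred: 13+3-6=10
Step 6: prey: 8+2-2=8; pred: 10+2-5=7
Step 7: prey: 8+2-1=9; pred: 7+1-3=5

Answer: 9 5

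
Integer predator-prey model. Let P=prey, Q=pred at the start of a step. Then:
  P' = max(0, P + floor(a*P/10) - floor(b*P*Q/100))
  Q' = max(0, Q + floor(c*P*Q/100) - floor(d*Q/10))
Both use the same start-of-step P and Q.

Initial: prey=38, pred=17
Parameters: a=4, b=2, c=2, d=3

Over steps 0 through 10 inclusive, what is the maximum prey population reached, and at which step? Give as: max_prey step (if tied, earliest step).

Step 1: prey: 38+15-12=41; pred: 17+12-5=24
Step 2: prey: 41+16-19=38; pred: 24+19-7=36
Step 3: prey: 38+15-27=26; pred: 36+27-10=53
Step 4: prey: 26+10-27=9; pred: 53+27-15=65
Step 5: prey: 9+3-11=1; pred: 65+11-19=57
Step 6: prey: 1+0-1=0; pred: 57+1-17=41
Step 7: prey: 0+0-0=0; pred: 41+0-12=29
Step 8: prey: 0+0-0=0; pred: 29+0-8=21
Step 9: prey: 0+0-0=0; pred: 21+0-6=15
Step 10: prey: 0+0-0=0; pred: 15+0-4=11
Max prey = 41 at step 1

Answer: 41 1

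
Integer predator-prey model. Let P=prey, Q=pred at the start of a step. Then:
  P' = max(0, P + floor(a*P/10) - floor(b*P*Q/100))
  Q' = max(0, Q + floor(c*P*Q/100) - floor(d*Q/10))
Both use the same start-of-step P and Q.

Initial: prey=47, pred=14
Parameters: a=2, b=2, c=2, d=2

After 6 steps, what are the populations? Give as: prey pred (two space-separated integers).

Answer: 0 40

Derivation:
Step 1: prey: 47+9-13=43; pred: 14+13-2=25
Step 2: prey: 43+8-21=30; pred: 25+21-5=41
Step 3: prey: 30+6-24=12; pred: 41+24-8=57
Step 4: prey: 12+2-13=1; pred: 57+13-11=59
Step 5: prey: 1+0-1=0; pred: 59+1-11=49
Step 6: prey: 0+0-0=0; pred: 49+0-9=40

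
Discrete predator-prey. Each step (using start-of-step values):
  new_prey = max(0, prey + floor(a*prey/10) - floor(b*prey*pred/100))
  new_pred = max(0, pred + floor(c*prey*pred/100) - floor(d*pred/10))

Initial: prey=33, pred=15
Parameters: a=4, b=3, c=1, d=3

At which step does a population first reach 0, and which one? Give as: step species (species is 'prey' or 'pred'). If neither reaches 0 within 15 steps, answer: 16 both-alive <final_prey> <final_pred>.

Step 1: prey: 33+13-14=32; pred: 15+4-4=15
Step 2: prey: 32+12-14=30; pred: 15+4-4=15
Step 3: prey: 30+12-13=29; pred: 15+4-4=15
Step 4: prey: 29+11-13=27; pred: 15+4-4=15
Step 5: prey: 27+10-12=25; pred: 15+4-4=15
Step 6: prey: 25+10-11=24; pred: 15+3-4=14
Step 7: prey: 24+9-10=23; pred: 14+3-4=13
Step 8: prey: 23+9-8=24; pred: 13+2-3=12
Step 9: prey: 24+9-8=25; pred: 12+2-3=11
Step 10: prey: 25+10-8=27; pred: 11+2-3=10
Step 11: prey: 27+10-8=29; pred: 10+2-3=9
Step 12: prey: 29+11-7=33; pred: 9+2-2=9
Step 13: prey: 33+13-8=38; pred: 9+2-2=9
Step 14: prey: 38+15-10=43; pred: 9+3-2=10
Step 15: prey: 43+17-12=48; pred: 10+4-3=11
No extinction within 15 steps

Answer: 16 both-alive 48 11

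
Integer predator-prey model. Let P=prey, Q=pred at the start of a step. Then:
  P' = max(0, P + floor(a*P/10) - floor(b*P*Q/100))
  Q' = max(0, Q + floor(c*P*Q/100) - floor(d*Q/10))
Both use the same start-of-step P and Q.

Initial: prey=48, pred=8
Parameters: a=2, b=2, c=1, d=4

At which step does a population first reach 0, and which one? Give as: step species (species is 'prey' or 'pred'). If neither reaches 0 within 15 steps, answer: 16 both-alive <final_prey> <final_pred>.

Step 1: prey: 48+9-7=50; pred: 8+3-3=8
Step 2: prey: 50+10-8=52; pred: 8+4-3=9
Step 3: prey: 52+10-9=53; pred: 9+4-3=10
Step 4: prey: 53+10-10=53; pred: 10+5-4=11
Step 5: prey: 53+10-11=52; pred: 11+5-4=12
Step 6: prey: 52+10-12=50; pred: 12+6-4=14
Step 7: prey: 50+10-14=46; pred: 14+7-5=16
Step 8: prey: 46+9-14=41; pred: 16+7-6=17
Step 9: prey: 41+8-13=36; pred: 17+6-6=17
Step 10: prey: 36+7-12=31; pred: 17+6-6=17
Step 11: prey: 31+6-10=27; pred: 17+5-6=16
Step 12: prey: 27+5-8=24; pred: 16+4-6=14
Step 13: prey: 24+4-6=22; pred: 14+3-5=12
Step 14: prey: 22+4-5=21; pred: 12+2-4=10
Step 15: prey: 21+4-4=21; pred: 10+2-4=8
No extinction within 15 steps

Answer: 16 both-alive 21 8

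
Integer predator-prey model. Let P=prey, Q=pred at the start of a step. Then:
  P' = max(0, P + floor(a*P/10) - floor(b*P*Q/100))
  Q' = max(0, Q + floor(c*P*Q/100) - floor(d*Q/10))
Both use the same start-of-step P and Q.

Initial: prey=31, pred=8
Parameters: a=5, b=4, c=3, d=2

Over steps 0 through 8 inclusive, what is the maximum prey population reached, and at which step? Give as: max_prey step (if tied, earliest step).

Step 1: prey: 31+15-9=37; pred: 8+7-1=14
Step 2: prey: 37+18-20=35; pred: 14+15-2=27
Step 3: prey: 35+17-37=15; pred: 27+28-5=50
Step 4: prey: 15+7-30=0; pred: 50+22-10=62
Step 5: prey: 0+0-0=0; pred: 62+0-12=50
Step 6: prey: 0+0-0=0; pred: 50+0-10=40
Step 7: prey: 0+0-0=0; pred: 40+0-8=32
Step 8: prey: 0+0-0=0; pred: 32+0-6=26
Max prey = 37 at step 1

Answer: 37 1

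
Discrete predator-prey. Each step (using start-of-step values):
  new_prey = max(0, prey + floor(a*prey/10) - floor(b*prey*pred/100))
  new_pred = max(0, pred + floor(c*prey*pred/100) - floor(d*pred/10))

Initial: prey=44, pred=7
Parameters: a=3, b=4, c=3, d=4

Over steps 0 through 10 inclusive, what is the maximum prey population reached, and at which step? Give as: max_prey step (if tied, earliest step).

Step 1: prey: 44+13-12=45; pred: 7+9-2=14
Step 2: prey: 45+13-25=33; pred: 14+18-5=27
Step 3: prey: 33+9-35=7; pred: 27+26-10=43
Step 4: prey: 7+2-12=0; pred: 43+9-17=35
Step 5: prey: 0+0-0=0; pred: 35+0-14=21
Step 6: prey: 0+0-0=0; pred: 21+0-8=13
Step 7: prey: 0+0-0=0; pred: 13+0-5=8
Step 8: prey: 0+0-0=0; pred: 8+0-3=5
Step 9: prey: 0+0-0=0; pred: 5+0-2=3
Step 10: prey: 0+0-0=0; pred: 3+0-1=2
Max prey = 45 at step 1

Answer: 45 1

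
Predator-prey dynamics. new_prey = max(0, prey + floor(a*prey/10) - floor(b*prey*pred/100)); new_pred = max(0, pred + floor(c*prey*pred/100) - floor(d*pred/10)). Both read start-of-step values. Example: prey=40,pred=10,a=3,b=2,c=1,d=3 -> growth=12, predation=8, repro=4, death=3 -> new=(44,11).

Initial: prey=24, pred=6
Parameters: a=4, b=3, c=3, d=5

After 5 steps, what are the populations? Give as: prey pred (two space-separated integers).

Answer: 24 37

Derivation:
Step 1: prey: 24+9-4=29; pred: 6+4-3=7
Step 2: prey: 29+11-6=34; pred: 7+6-3=10
Step 3: prey: 34+13-10=37; pred: 10+10-5=15
Step 4: prey: 37+14-16=35; pred: 15+16-7=24
Step 5: prey: 35+14-25=24; pred: 24+25-12=37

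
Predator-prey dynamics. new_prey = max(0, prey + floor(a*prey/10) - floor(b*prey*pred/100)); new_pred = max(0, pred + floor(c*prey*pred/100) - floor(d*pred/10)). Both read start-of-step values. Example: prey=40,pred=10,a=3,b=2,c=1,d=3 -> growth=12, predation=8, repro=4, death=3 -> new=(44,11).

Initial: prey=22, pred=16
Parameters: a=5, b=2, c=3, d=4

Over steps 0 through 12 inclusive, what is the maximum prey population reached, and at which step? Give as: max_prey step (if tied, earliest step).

Step 1: prey: 22+11-7=26; pred: 16+10-6=20
Step 2: prey: 26+13-10=29; pred: 20+15-8=27
Step 3: prey: 29+14-15=28; pred: 27+23-10=40
Step 4: prey: 28+14-22=20; pred: 40+33-16=57
Step 5: prey: 20+10-22=8; pred: 57+34-22=69
Step 6: prey: 8+4-11=1; pred: 69+16-27=58
Step 7: prey: 1+0-1=0; pred: 58+1-23=36
Step 8: prey: 0+0-0=0; pred: 36+0-14=22
Step 9: prey: 0+0-0=0; pred: 22+0-8=14
Step 10: prey: 0+0-0=0; pred: 14+0-5=9
Step 11: prey: 0+0-0=0; pred: 9+0-3=6
Step 12: prey: 0+0-0=0; pred: 6+0-2=4
Max prey = 29 at step 2

Answer: 29 2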